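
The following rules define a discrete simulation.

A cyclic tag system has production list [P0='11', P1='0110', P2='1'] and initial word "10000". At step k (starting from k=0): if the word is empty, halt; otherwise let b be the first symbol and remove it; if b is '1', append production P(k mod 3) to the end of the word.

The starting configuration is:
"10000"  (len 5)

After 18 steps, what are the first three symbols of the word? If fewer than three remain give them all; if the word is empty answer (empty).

111

0) "10000"  (len 5)
1) "000011"  (len 6)
2) "00011"  (len 5)
3) "0011"  (len 4)
4) "011"  (len 3)
5) "11"  (len 2)
6) "11"  (len 2)
7) "111"  (len 3)
8) "110110"  (len 6)
9) "101101"  (len 6)
10) "0110111"  (len 7)
11) "110111"  (len 6)
12) "101111"  (len 6)
13) "0111111"  (len 7)
14) "111111"  (len 6)
15) "111111"  (len 6)
16) "1111111"  (len 7)
17) "1111110110"  (len 10)
18) "1111101101"  (len 10)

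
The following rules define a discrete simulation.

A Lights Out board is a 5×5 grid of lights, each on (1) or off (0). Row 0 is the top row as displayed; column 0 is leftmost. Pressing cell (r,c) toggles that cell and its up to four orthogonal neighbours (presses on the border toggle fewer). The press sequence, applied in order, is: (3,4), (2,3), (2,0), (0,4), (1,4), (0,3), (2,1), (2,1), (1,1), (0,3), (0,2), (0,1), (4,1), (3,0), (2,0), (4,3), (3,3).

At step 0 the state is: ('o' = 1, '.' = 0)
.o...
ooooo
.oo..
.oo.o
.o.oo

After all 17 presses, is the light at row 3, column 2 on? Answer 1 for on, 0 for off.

gen 0: .o...
ooooo
.oo..
.oo.o
.o.oo
gen 1: .o...
ooooo
.oo.o
.ooo.
.o.o.
gen 2: .o...
ooo.o
.o.o.
.oo..
.o.o.
gen 3: .o...
.oo.o
o..o.
ooo..
.o.o.
gen 4: .o.oo
.oo..
o..o.
ooo..
.o.o.
gen 5: .o.o.
.oooo
o..oo
ooo..
.o.o.
gen 6: .oo.o
.oo.o
o..oo
ooo..
.o.o.
gen 7: .oo.o
..o.o
.oooo
o.o..
.o.o.
gen 8: .oo.o
.oo.o
o..oo
ooo..
.o.o.
gen 9: ..o.o
o...o
oo.oo
ooo..
.o.o.
gen 10: ...o.
o..oo
oo.oo
ooo..
.o.o.
gen 11: .oo..
o.ooo
oo.oo
ooo..
.o.o.
gen 12: o....
ooooo
oo.oo
ooo..
.o.o.
gen 13: o....
ooooo
oo.oo
o.o..
o.oo.
gen 14: o....
ooooo
.o.oo
.oo..
..oo.
gen 15: o....
.oooo
o..oo
ooo..
..oo.
gen 16: o....
.oooo
o..oo
oooo.
....o
gen 17: o....
.oooo
o...o
oo..o
...oo

0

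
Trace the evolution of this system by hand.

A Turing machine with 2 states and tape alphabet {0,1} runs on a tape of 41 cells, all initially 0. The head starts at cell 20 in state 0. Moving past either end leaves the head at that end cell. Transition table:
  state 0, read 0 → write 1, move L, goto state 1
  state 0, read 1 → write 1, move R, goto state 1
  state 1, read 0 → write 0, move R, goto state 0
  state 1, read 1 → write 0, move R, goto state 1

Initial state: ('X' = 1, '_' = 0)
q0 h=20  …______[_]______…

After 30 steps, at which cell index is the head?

k=0  q0 h=20  …______[_]______…
k=1  q1 h=19  …______[_]X_____…
k=2  q0 h=20  …______[X]______…
k=3  q1 h=21  …_____X[_]______…
k=4  q0 h=22  …____X_[_]______…
k=5  q1 h=21  …_____X[_]X_____…
k=6  q0 h=22  …____X_[X]______…
k=7  q1 h=23  …___X_X[_]______…
k=8  q0 h=24  …__X_X_[_]______…
k=9  q1 h=23  …___X_X[_]X_____…
k=10  q0 h=24  …__X_X_[X]______…
k=11  q1 h=25  …_X_X_X[_]______…
k=12  q0 h=26  …X_X_X_[_]______…
k=13  q1 h=25  …_X_X_X[_]X_____…
k=14  q0 h=26  …X_X_X_[X]______…
k=15  q1 h=27  …_X_X_X[_]______…
k=16  q0 h=28  …X_X_X_[_]______…
k=17  q1 h=27  …_X_X_X[_]X_____…
k=18  q0 h=28  …X_X_X_[X]______…
k=19  q1 h=29  …_X_X_X[_]______…
k=20  q0 h=30  …X_X_X_[_]______…
k=21  q1 h=29  …_X_X_X[_]X_____…
k=22  q0 h=30  …X_X_X_[X]______…
k=23  q1 h=31  …_X_X_X[_]______…
k=24  q0 h=32  …X_X_X_[_]______…
k=25  q1 h=31  …_X_X_X[_]X_____…
k=26  q0 h=32  …X_X_X_[X]______…
k=27  q1 h=33  …_X_X_X[_]______…
k=28  q0 h=34  …X_X_X_[_]______|
k=29  q1 h=33  …_X_X_X[_]X_____…
k=30  q0 h=34  …X_X_X_[X]______|

34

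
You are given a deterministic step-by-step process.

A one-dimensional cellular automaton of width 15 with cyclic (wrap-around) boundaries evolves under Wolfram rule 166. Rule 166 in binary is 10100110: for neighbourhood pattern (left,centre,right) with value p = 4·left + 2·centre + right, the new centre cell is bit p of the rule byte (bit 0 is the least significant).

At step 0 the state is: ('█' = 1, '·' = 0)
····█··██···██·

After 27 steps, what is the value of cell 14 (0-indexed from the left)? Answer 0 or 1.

0) ····█··██···██·
1) ···██·█····█···
2) ··█··██···██···
3) ·██·█····█·····
4) █··██···██·····
5) █·█····█······█
6) ·██···██·····█·
7) █····█······██·
8) █···██·····█··█
9) ···█······██·█·
10) ··██·····█··██·
11) ·█······██·█···
12) ██·····█··██···
13) ······██·█····█
14) ·····█··██···██
15) ····██·█····█··
16) ···█··██···██··
17) ··██·█····█····
18) ·█··██···██····
19) ██·█····█······
20) ··██···██·····█
21) ·█····█······██
22) ██···██·····█··
23) ····█······██·█
24) ···██·····█··██
25) ··█······██·█··
26) ·██·····█··██··
27) █······██·█····

0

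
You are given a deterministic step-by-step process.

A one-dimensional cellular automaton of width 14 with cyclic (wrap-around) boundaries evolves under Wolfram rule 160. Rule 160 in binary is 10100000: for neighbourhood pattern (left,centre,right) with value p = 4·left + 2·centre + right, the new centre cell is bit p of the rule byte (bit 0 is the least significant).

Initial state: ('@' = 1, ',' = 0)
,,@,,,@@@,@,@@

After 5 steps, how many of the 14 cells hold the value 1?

k=0  ,,@,,,@@@,@,@@
k=1  ,,,,,,,@,@,@,,
k=2  ,,,,,,,,@,@,,,
k=3  ,,,,,,,,,@,,,,
k=4  ,,,,,,,,,,,,,,
k=5  ,,,,,,,,,,,,,,

0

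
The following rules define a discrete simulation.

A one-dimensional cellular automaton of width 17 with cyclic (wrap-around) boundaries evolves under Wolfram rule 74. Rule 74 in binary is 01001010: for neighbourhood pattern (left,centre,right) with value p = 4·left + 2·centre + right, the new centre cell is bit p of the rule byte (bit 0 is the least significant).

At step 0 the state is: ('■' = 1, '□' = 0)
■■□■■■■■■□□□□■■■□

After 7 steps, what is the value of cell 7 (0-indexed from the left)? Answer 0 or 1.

1

gen 0: ■■□■■■■■■□□□□■■■□
gen 1: ■■□■□□□□■□□□■■□■□
gen 2: ■■□□□□□■□□□■■■□□□
gen 3: ■■□□□□■□□□■■□■□□■
gen 4: □■□□□■□□□■■■□□□■■
gen 5: □□□□■□□□■■□■□□■■■
gen 6: □□□■□□□■■■□□□■■□■
gen 7: □□■□□□■■□■□□■■■□□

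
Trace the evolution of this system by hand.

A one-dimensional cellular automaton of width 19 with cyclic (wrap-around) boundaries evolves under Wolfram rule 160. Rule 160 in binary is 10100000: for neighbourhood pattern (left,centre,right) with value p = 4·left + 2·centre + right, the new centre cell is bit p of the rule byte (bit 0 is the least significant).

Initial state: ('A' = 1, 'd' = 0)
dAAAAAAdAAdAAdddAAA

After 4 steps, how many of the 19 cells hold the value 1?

k=0  dAAAAAAdAAdAAdddAAA
k=1  AdAAAAdAddAddddddAd
k=2  dAdAAdAdddddddddddA
k=3  AdAddAddddddddddddd
k=4  dAddddddddddddddddd

1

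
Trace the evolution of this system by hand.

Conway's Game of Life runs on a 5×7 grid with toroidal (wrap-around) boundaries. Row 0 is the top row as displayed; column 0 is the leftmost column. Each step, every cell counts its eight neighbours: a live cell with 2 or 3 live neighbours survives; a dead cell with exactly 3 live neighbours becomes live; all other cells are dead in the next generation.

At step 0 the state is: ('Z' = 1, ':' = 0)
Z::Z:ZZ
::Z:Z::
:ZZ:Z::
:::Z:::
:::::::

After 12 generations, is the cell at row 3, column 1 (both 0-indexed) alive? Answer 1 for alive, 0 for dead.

0

t=0: Z::Z:ZZ
::Z:Z::
:ZZ:Z::
:::Z:::
:::::::
t=1: :::ZZZZ
Z:Z:Z:Z
:ZZ:Z::
::ZZ:::
::::Z:Z
t=2: :::::::
Z:Z:::Z
Z:::ZZ:
:ZZ:ZZ:
::Z:::Z
t=3: ZZ::::Z
ZZ:::ZZ
Z:Z:Z::
ZZZ:Z::
:ZZZ:Z:
t=4: ::::Z::
::Z::Z:
::Z:Z::
Z:::ZZZ
:::ZZZ:
t=5: :::::::
::::ZZ:
:Z::Z::
::::::Z
:::Z:::
t=6: ::::Z::
::::ZZ:
::::Z::
:::::::
:::::::
t=7: ::::ZZ:
:::ZZZ:
::::ZZ:
:::::::
:::::::
t=8: :::Z:Z:
:::Z::Z
:::Z:Z:
:::::::
:::::::
t=9: ::::Z::
::ZZ:ZZ
::::Z::
:::::::
:::::::
t=10: :::ZZZ:
:::Z:Z:
:::ZZZ:
:::::::
:::::::
t=11: :::Z:Z:
::Z:::Z
:::Z:Z:
::::Z::
::::Z::
t=12: :::ZZZ:
::ZZ:ZZ
:::ZZZ:
:::ZZZ:
:::ZZZ:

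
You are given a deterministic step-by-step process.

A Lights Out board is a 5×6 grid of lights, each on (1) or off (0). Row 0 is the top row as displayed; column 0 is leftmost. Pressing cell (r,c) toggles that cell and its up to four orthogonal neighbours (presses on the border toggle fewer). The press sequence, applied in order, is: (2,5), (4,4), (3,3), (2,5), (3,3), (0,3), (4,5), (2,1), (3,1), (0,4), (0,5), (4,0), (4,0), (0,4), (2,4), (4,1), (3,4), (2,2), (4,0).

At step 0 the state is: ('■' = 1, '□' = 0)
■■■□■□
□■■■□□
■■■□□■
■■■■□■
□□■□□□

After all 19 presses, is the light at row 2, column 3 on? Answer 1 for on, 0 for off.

[0] ■■■□■□
□■■■□□
■■■□□■
■■■■□■
□□■□□□
[1] ■■■□■□
□■■■□■
■■■□■□
■■■■□□
□□■□□□
[2] ■■■□■□
□■■■□■
■■■□■□
■■■■■□
□□■■■■
[3] ■■■□■□
□■■■□■
■■■■■□
■■□□□□
□□■□■■
[4] ■■■□■□
□■■■□□
■■■■□■
■■□□□■
□□■□■■
[5] ■■■□■□
□■■■□□
■■■□□■
■■■■■■
□□■■■■
[6] ■■□■□□
□■■□□□
■■■□□■
■■■■■■
□□■■■■
[7] ■■□■□□
□■■□□□
■■■□□■
■■■■■□
□□■■□□
[8] ■■□■□□
□□■□□□
□□□□□■
■□■■■□
□□■■□□
[9] ■■□■□□
□□■□□□
□■□□□■
□■□■■□
□■■■□□
[10] ■■□□■■
□□■□■□
□■□□□■
□■□■■□
□■■■□□
[11] ■■□□□□
□□■□■■
□■□□□■
□■□■■□
□■■■□□
[12] ■■□□□□
□□■□■■
□■□□□■
■■□■■□
■□■■□□
[13] ■■□□□□
□□■□■■
□■□□□■
□■□■■□
□■■■□□
[14] ■■□■■■
□□■□□■
□■□□□■
□■□■■□
□■■■□□
[15] ■■□■■■
□□■□■■
□■□■■□
□■□■□□
□■■■□□
[16] ■■□■■■
□□■□■■
□■□■■□
□□□■□□
■□□■□□
[17] ■■□■■■
□□■□■■
□■□■□□
□□□□■■
■□□■■□
[18] ■■□■■■
□□□□■■
□□■□□□
□□■□■■
■□□■■□
[19] ■■□■■■
□□□□■■
□□■□□□
■□■□■■
□■□■■□

0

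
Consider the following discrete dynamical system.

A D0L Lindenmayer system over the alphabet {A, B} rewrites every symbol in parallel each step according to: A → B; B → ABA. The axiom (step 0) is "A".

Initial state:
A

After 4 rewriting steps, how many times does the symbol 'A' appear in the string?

k=0  A
k=1  B
k=2  ABA
k=3  BABAB
k=4  ABABABABABA

6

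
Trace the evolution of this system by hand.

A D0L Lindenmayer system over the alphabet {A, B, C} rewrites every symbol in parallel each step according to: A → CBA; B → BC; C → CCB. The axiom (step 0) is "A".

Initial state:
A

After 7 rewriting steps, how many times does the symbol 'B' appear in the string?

k=0  A
k=1  CBA
k=2  CCBBCCBA
k=3  CCBCCBBCBCCCBCCBBCCBA
k=4  CCBCCBBCCCBCCBBCBCCCBBCCCBCCBCCBBCCCBCCBBCBCCCBCCBBCCBA
k=5  CCBCCBBCCCBCCBBCBCCCBCCBCCBBCCCBCCBBCBCCCBBCCCBCCBCCBBCBCC…CCBCCBCCBBCCCBCCBBCBCCCBBCCCBCCBCCBBCCCBCCBBCBCCCBCCBBCCBA  (len 144)
k=6  CCBCCBBCCCBCCBBCBCCCBCCBCCBBCCCBCCBBCBCCCBBCCCBCCBCCBBCCCB…CCBCCBCCBBCCCBCCBBCBCCCBBCCCBCCBCCBBCCCBCCBBCBCCCBCCBBCCBA  (len 377)
k=7  CCBCCBBCCCBCCBBCBCCCBCCBCCBBCCCBCCBBCBCCCBBCCCBCCBCCBBCCCB…CCBCCBCCBBCCCBCCBBCBCCCBBCCCBCCBCCBBCCCBCCBBCBCCCBCCBBCCBA  (len 987)

377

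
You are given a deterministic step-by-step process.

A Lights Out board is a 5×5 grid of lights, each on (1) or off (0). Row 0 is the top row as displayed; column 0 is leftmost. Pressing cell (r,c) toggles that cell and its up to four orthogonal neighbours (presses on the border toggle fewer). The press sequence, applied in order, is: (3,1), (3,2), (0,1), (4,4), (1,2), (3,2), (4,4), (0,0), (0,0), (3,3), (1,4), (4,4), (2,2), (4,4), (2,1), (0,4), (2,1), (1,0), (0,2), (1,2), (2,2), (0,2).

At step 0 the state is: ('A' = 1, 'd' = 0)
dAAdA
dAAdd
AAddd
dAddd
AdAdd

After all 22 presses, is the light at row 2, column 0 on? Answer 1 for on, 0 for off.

k=0  dAAdA
dAAdd
AAddd
dAddd
AdAdd
k=1  dAAdA
dAAdd
Adddd
AdAdd
AAAdd
k=2  dAAdA
dAAdd
AdAdd
AAdAd
AAddd
k=3  AdddA
ddAdd
AdAdd
AAdAd
AAddd
k=4  AdddA
ddAdd
AdAdd
AAdAA
AAdAA
k=5  AdAdA
dAdAd
Adddd
AAdAA
AAdAA
k=6  AdAdA
dAdAd
AdAdd
AdAdA
AAAAA
k=7  AdAdA
dAdAd
AdAdd
AdAdd
AAAdd
k=8  dAAdA
AAdAd
AdAdd
AdAdd
AAAdd
k=9  AdAdA
dAdAd
AdAdd
AdAdd
AAAdd
k=10  AdAdA
dAdAd
AdAAd
AddAA
AAAAd
k=11  AdAdd
dAddA
AdAAA
AddAA
AAAAd
k=12  AdAdd
dAddA
AdAAA
AddAd
AAAdA
k=13  AdAdd
dAAdA
AAddA
AdAAd
AAAdA
k=14  AdAdd
dAAdA
AAddA
AdAAA
AAAAd
k=15  AdAdd
ddAdA
ddAdA
AAAAA
AAAAd
k=16  AdAAA
ddAdd
ddAdA
AAAAA
AAAAd
k=17  AdAAA
dAAdd
AAddA
AdAAA
AAAAd
k=18  ddAAA
AdAdd
dAddA
AdAAA
AAAAd
k=19  dAddA
Adddd
dAddA
AdAAA
AAAAd
k=20  dAAdA
AAAAd
dAAdA
AdAAA
AAAAd
k=21  dAAdA
AAdAd
dddAA
AddAA
AAAAd
k=22  dddAA
AAAAd
dddAA
AddAA
AAAAd

0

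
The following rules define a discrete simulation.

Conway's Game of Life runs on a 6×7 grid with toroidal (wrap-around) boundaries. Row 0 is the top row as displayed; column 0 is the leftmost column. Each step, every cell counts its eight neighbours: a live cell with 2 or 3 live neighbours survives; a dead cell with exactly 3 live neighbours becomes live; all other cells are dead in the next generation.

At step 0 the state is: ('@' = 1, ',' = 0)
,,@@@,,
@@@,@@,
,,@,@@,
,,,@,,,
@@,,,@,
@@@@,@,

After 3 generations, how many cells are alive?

gen 0: ,,@@@,,
@@@,@@,
,,@,@@,
,,,@,,,
@@,,,@,
@@@@,@,
gen 1: ,,,,,,,
,,,,,,@
,,@,,@@
,@@@,@@
@,,@,,,
@,,,,@,
gen 2: ,,,,,,@
,,,,,@@
,@@@@,,
,@,@,@,
@,,@,@,
,,,,,,@
gen 3: @,,,,,@
@,@@@@@
@@,@,,@
@@,,,@@
@,@,,@,
@,,,,@@

22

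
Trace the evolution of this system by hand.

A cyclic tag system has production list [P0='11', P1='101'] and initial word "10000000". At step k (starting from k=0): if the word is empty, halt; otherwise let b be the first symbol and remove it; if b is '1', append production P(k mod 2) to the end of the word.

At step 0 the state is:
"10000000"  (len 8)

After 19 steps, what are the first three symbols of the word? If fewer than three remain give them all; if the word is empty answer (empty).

gen 0: "10000000"  (len 8)
gen 1: "000000011"  (len 9)
gen 2: "00000011"  (len 8)
gen 3: "0000011"  (len 7)
gen 4: "000011"  (len 6)
gen 5: "00011"  (len 5)
gen 6: "0011"  (len 4)
gen 7: "011"  (len 3)
gen 8: "11"  (len 2)
gen 9: "111"  (len 3)
gen 10: "11101"  (len 5)
gen 11: "110111"  (len 6)
gen 12: "10111101"  (len 8)
gen 13: "011110111"  (len 9)
gen 14: "11110111"  (len 8)
gen 15: "111011111"  (len 9)
gen 16: "11011111101"  (len 11)
gen 17: "101111110111"  (len 12)
gen 18: "01111110111101"  (len 14)
gen 19: "1111110111101"  (len 13)

111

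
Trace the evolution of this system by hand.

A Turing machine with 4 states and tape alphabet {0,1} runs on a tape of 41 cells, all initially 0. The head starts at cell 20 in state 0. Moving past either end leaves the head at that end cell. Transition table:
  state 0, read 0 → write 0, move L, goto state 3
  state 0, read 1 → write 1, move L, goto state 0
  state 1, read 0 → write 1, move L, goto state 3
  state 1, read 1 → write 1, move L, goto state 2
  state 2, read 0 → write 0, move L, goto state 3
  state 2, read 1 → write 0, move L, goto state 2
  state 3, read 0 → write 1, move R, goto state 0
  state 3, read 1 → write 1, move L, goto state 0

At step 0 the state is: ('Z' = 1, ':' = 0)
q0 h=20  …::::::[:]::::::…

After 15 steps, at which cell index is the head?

13

step 0: q0 h=20  …::::::[:]::::::…
step 1: q3 h=19  …::::::[:]::::::…
step 2: q0 h=20  …:::::Z[:]::::::…
step 3: q3 h=19  …::::::[Z]::::::…
step 4: q0 h=18  …::::::[:]Z:::::…
step 5: q3 h=17  …::::::[:]:Z::::…
step 6: q0 h=18  …:::::Z[:]Z:::::…
step 7: q3 h=17  …::::::[Z]:Z::::…
step 8: q0 h=16  …::::::[:]Z:Z:::…
step 9: q3 h=15  …::::::[:]:Z:Z::…
step 10: q0 h=16  …:::::Z[:]Z:Z:::…
step 11: q3 h=15  …::::::[Z]:Z:Z::…
step 12: q0 h=14  …::::::[:]Z:Z:Z:…
step 13: q3 h=13  …::::::[:]:Z:Z:Z…
step 14: q0 h=14  …:::::Z[:]Z:Z:Z:…
step 15: q3 h=13  …::::::[Z]:Z:Z:Z…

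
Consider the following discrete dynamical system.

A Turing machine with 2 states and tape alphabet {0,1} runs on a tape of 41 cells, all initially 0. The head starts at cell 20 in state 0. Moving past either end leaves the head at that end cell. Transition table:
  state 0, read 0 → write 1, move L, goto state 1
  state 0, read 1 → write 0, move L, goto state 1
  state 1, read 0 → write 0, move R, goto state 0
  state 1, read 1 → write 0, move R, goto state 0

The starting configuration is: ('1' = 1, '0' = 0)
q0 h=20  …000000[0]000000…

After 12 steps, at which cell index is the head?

k=0  q0 h=20  …000000[0]000000…
k=1  q1 h=19  …000000[0]100000…
k=2  q0 h=20  …000000[1]000000…
k=3  q1 h=19  …000000[0]000000…
k=4  q0 h=20  …000000[0]000000…
k=5  q1 h=19  …000000[0]100000…
k=6  q0 h=20  …000000[1]000000…
k=7  q1 h=19  …000000[0]000000…
k=8  q0 h=20  …000000[0]000000…
k=9  q1 h=19  …000000[0]100000…
k=10  q0 h=20  …000000[1]000000…
k=11  q1 h=19  …000000[0]000000…
k=12  q0 h=20  …000000[0]000000…

20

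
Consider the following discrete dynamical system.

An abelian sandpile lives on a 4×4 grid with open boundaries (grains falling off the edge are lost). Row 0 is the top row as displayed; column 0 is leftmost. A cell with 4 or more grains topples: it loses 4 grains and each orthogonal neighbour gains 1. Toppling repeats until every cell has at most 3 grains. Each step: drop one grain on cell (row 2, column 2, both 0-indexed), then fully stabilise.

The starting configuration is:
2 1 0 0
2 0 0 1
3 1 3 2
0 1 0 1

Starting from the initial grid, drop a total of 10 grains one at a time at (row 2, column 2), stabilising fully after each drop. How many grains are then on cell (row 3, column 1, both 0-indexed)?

2

[0] 2 1 0 0
2 0 0 1
3 1 3 2
0 1 0 1
[1] 2 1 0 0
2 0 1 1
3 2 0 3
0 1 1 1
[2] 2 1 0 0
2 0 1 1
3 2 1 3
0 1 1 1
[3] 2 1 0 0
2 0 1 1
3 2 2 3
0 1 1 1
[4] 2 1 0 0
2 0 1 1
3 2 3 3
0 1 1 1
[5] 2 1 0 0
2 0 2 2
3 3 1 0
0 1 2 2
[6] 2 1 0 0
2 0 2 2
3 3 2 0
0 1 2 2
[7] 2 1 0 0
2 0 2 2
3 3 3 0
0 1 2 2
[8] 2 1 0 0
3 1 3 2
0 1 1 1
1 2 3 2
[9] 2 1 0 0
3 1 3 2
0 1 2 1
1 2 3 2
[10] 2 1 0 0
3 1 3 2
0 1 3 1
1 2 3 2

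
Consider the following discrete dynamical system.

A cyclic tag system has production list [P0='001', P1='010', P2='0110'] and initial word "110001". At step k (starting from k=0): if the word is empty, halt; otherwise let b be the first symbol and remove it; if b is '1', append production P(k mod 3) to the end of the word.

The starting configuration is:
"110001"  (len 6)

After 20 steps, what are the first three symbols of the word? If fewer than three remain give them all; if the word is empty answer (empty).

[0] "110001"  (len 6)
[1] "10001001"  (len 8)
[2] "0001001010"  (len 10)
[3] "001001010"  (len 9)
[4] "01001010"  (len 8)
[5] "1001010"  (len 7)
[6] "0010100110"  (len 10)
[7] "010100110"  (len 9)
[8] "10100110"  (len 8)
[9] "01001100110"  (len 11)
[10] "1001100110"  (len 10)
[11] "001100110010"  (len 12)
[12] "01100110010"  (len 11)
[13] "1100110010"  (len 10)
[14] "100110010010"  (len 12)
[15] "001100100100110"  (len 15)
[16] "01100100100110"  (len 14)
[17] "1100100100110"  (len 13)
[18] "1001001001100110"  (len 16)
[19] "001001001100110001"  (len 18)
[20] "01001001100110001"  (len 17)

010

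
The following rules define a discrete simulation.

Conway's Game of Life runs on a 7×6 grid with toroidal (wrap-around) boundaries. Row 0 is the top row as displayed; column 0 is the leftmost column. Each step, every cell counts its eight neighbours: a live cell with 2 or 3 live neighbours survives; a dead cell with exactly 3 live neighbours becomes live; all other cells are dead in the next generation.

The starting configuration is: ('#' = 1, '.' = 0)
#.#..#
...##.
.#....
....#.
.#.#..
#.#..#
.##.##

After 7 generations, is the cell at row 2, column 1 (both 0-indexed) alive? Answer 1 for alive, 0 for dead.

1

[0] #.#..#
...##.
.#....
....#.
.#.#..
#.#..#
.##.##
[1] #.#...
######
...##.
..#...
######
.....#
..#.#.
[2] #.....
#.....
#.....
#.....
######
......
.#.#.#
[3] ##...#
##...#
##...#
..###.
######
......
#.....
[4] ......
..#.#.
...#..
......
##...#
..###.
##...#
[5] ##...#
...#..
...#..
#.....
######
..###.
######
[6] ......
#.#.#.
......
#.....
#.....
......
......
[7] ......
......
.#...#
......
......
......
......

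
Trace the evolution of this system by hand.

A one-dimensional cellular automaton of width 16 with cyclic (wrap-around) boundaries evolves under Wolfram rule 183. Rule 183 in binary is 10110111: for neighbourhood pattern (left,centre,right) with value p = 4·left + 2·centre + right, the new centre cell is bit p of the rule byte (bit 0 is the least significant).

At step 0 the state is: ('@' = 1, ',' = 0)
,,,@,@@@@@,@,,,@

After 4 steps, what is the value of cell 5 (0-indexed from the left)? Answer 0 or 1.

t=0: ,,,@,@@@@@,@,,,@
t=1: @@@@@,@@@,@@@@@@
t=2: @@@@,@,@,@,@@@@@
t=3: @@@,@@@@@@@,@@@@
t=4: @@,@,@@@@@,@,@@@

1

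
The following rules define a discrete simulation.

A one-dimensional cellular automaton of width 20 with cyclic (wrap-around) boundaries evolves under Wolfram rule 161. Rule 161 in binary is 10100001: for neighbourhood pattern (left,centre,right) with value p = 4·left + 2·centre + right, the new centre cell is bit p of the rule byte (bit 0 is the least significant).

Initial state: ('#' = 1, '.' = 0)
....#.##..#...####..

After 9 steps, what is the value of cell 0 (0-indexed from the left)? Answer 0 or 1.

0

gen 0: ....#.##..#...####..
gen 1: ###..#......#..##..#
gen 2: ##.....####.........
gen 3: ...###..##..#######.
gen 4: ##..#........#####..
gen 5: ......######..###...
gen 6: #####..####....#..##
gen 7: ####....##..##.....#
gen 8: ###..##........###..
gen 9: .#......######..#...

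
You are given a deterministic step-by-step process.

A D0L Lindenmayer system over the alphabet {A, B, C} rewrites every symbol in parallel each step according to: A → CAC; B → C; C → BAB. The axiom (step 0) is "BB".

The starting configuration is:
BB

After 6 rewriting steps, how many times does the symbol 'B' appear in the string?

72

t=0: BB
t=1: CC
t=2: BABBAB
t=3: CCACCCCACC
t=4: BABBABCACBABBABBABBABCACBABBAB
t=5: CCACCCCACCBABCACBABCCACCCCACCCCACCCCACCBABCACBABCCACCCCACC
t=6: BABBABCACBABBABBABBABCACBABBABCCACCBABCACBABCCACCBABBABCAC…CACBABBABCCACCBABCACBABCCACCBABBABCACBABBABBABBABCACBABBAB  (len 158)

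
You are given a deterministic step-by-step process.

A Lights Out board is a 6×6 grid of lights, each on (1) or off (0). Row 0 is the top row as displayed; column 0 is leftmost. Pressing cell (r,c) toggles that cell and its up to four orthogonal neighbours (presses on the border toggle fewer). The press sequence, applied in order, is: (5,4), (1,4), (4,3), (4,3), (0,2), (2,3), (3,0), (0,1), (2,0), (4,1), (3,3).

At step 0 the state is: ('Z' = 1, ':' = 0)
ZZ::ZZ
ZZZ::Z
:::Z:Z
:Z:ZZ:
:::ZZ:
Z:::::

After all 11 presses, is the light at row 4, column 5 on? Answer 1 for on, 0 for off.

t=0: ZZ::ZZ
ZZZ::Z
:::Z:Z
:Z:ZZ:
:::ZZ:
Z:::::
t=1: ZZ::ZZ
ZZZ::Z
:::Z:Z
:Z:ZZ:
:::Z::
Z::ZZZ
t=2: ZZ:::Z
ZZZZZ:
:::ZZZ
:Z:ZZ:
:::Z::
Z::ZZZ
t=3: ZZ:::Z
ZZZZZ:
:::ZZZ
:Z::Z:
::Z:Z:
Z:::ZZ
t=4: ZZ:::Z
ZZZZZ:
:::ZZZ
:Z:ZZ:
:::Z::
Z::ZZZ
t=5: Z:ZZ:Z
ZZ:ZZ:
:::ZZZ
:Z:ZZ:
:::Z::
Z::ZZZ
t=6: Z:ZZ:Z
ZZ::Z:
::Z::Z
:Z::Z:
:::Z::
Z::ZZZ
t=7: Z:ZZ:Z
ZZ::Z:
Z:Z::Z
Z:::Z:
Z::Z::
Z::ZZZ
t=8: :Z:Z:Z
Z:::Z:
Z:Z::Z
Z:::Z:
Z::Z::
Z::ZZZ
t=9: :Z:Z:Z
::::Z:
:ZZ::Z
::::Z:
Z::Z::
Z::ZZZ
t=10: :Z:Z:Z
::::Z:
:ZZ::Z
:Z::Z:
:ZZZ::
ZZ:ZZZ
t=11: :Z:Z:Z
::::Z:
:ZZZ:Z
:ZZZ::
:ZZ:::
ZZ:ZZZ

0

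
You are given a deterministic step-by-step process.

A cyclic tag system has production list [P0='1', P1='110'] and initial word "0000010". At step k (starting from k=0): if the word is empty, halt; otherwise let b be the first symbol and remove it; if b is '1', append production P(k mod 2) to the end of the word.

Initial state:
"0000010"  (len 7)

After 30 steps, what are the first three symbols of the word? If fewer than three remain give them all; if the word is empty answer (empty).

step 0: "0000010"  (len 7)
step 1: "000010"  (len 6)
step 2: "00010"  (len 5)
step 3: "0010"  (len 4)
step 4: "010"  (len 3)
step 5: "10"  (len 2)
step 6: "0110"  (len 4)
step 7: "110"  (len 3)
step 8: "10110"  (len 5)
step 9: "01101"  (len 5)
step 10: "1101"  (len 4)
step 11: "1011"  (len 4)
step 12: "011110"  (len 6)
step 13: "11110"  (len 5)
step 14: "1110110"  (len 7)
step 15: "1101101"  (len 7)
step 16: "101101110"  (len 9)
step 17: "011011101"  (len 9)
step 18: "11011101"  (len 8)
step 19: "10111011"  (len 8)
step 20: "0111011110"  (len 10)
step 21: "111011110"  (len 9)
step 22: "11011110110"  (len 11)
step 23: "10111101101"  (len 11)
step 24: "0111101101110"  (len 13)
step 25: "111101101110"  (len 12)
step 26: "11101101110110"  (len 14)
step 27: "11011011101101"  (len 14)
step 28: "1011011101101110"  (len 16)
step 29: "0110111011011101"  (len 16)
step 30: "110111011011101"  (len 15)

110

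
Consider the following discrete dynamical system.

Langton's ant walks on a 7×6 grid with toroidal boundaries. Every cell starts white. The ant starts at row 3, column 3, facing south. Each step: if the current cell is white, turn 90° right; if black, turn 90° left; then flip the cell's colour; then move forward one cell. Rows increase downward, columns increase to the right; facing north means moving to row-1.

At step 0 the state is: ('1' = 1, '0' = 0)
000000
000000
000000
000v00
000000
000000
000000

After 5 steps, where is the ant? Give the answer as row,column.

k=0  000000
000000
000000
000v00
000000
000000
000000
k=1  000000
000000
000000
00<100
000000
000000
000000
k=2  000000
000000
00^000
001100
000000
000000
000000
k=3  000000
000000
001>00
001100
000000
000000
000000
k=4  000000
000000
001100
001v00
000000
000000
000000
k=5  000000
000000
001100
0010>0
000000
000000
000000

3,4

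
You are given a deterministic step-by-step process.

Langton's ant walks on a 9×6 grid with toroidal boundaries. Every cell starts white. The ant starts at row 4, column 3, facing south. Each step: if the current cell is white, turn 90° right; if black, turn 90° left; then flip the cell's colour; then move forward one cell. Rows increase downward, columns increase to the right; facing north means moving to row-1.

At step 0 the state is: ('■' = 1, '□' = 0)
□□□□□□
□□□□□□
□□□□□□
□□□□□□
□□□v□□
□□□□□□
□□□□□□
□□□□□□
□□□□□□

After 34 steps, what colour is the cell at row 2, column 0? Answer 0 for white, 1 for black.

1

step 0: □□□□□□
□□□□□□
□□□□□□
□□□□□□
□□□v□□
□□□□□□
□□□□□□
□□□□□□
□□□□□□
step 1: □□□□□□
□□□□□□
□□□□□□
□□□□□□
□□<■□□
□□□□□□
□□□□□□
□□□□□□
□□□□□□
step 2: □□□□□□
□□□□□□
□□□□□□
□□^□□□
□□■■□□
□□□□□□
□□□□□□
□□□□□□
□□□□□□
step 3: □□□□□□
□□□□□□
□□□□□□
□□■>□□
□□■■□□
□□□□□□
□□□□□□
□□□□□□
□□□□□□
step 4: □□□□□□
□□□□□□
□□□□□□
□□■■□□
□□■v□□
□□□□□□
□□□□□□
□□□□□□
□□□□□□
step 5: □□□□□□
□□□□□□
□□□□□□
□□■■□□
□□■□>□
□□□□□□
□□□□□□
□□□□□□
□□□□□□
step 6: □□□□□□
□□□□□□
□□□□□□
□□■■□□
□□■□■□
□□□□v□
□□□□□□
□□□□□□
□□□□□□
step 7: □□□□□□
□□□□□□
□□□□□□
□□■■□□
□□■□■□
□□□<■□
□□□□□□
□□□□□□
□□□□□□
step 8: □□□□□□
□□□□□□
□□□□□□
□□■■□□
□□■^■□
□□□■■□
□□□□□□
□□□□□□
□□□□□□
step 9: □□□□□□
□□□□□□
□□□□□□
□□■■□□
□□■■>□
□□□■■□
□□□□□□
□□□□□□
□□□□□□
step 10: □□□□□□
□□□□□□
□□□□□□
□□■■^□
□□■■□□
□□□■■□
□□□□□□
□□□□□□
□□□□□□
step 11: □□□□□□
□□□□□□
□□□□□□
□□■■■>
□□■■□□
□□□■■□
□□□□□□
□□□□□□
□□□□□□
step 12: □□□□□□
□□□□□□
□□□□□□
□□■■■■
□□■■□v
□□□■■□
□□□□□□
□□□□□□
□□□□□□
step 13: □□□□□□
□□□□□□
□□□□□□
□□■■■■
□□■■<■
□□□■■□
□□□□□□
□□□□□□
□□□□□□
step 14: □□□□□□
□□□□□□
□□□□□□
□□■■^■
□□■■■■
□□□■■□
□□□□□□
□□□□□□
□□□□□□
step 15: □□□□□□
□□□□□□
□□□□□□
□□■<□■
□□■■■■
□□□■■□
□□□□□□
□□□□□□
□□□□□□
step 16: □□□□□□
□□□□□□
□□□□□□
□□■□□■
□□■v■■
□□□■■□
□□□□□□
□□□□□□
□□□□□□
step 17: □□□□□□
□□□□□□
□□□□□□
□□■□□■
□□■□>■
□□□■■□
□□□□□□
□□□□□□
□□□□□□
step 18: □□□□□□
□□□□□□
□□□□□□
□□■□^■
□□■□□■
□□□■■□
□□□□□□
□□□□□□
□□□□□□
step 19: □□□□□□
□□□□□□
□□□□□□
□□■□■>
□□■□□■
□□□■■□
□□□□□□
□□□□□□
□□□□□□
step 20: □□□□□□
□□□□□□
□□□□□^
□□■□■□
□□■□□■
□□□■■□
□□□□□□
□□□□□□
□□□□□□
step 21: □□□□□□
□□□□□□
>□□□□■
□□■□■□
□□■□□■
□□□■■□
□□□□□□
□□□□□□
□□□□□□
step 22: □□□□□□
□□□□□□
■□□□□■
v□■□■□
□□■□□■
□□□■■□
□□□□□□
□□□□□□
□□□□□□
step 23: □□□□□□
□□□□□□
■□□□□■
■□■□■<
□□■□□■
□□□■■□
□□□□□□
□□□□□□
□□□□□□
step 24: □□□□□□
□□□□□□
■□□□□^
■□■□■■
□□■□□■
□□□■■□
□□□□□□
□□□□□□
□□□□□□
step 25: □□□□□□
□□□□□□
■□□□<□
■□■□■■
□□■□□■
□□□■■□
□□□□□□
□□□□□□
□□□□□□
step 26: □□□□□□
□□□□^□
■□□□■□
■□■□■■
□□■□□■
□□□■■□
□□□□□□
□□□□□□
□□□□□□
step 27: □□□□□□
□□□□■>
■□□□■□
■□■□■■
□□■□□■
□□□■■□
□□□□□□
□□□□□□
□□□□□□
step 28: □□□□□□
□□□□■■
■□□□■v
■□■□■■
□□■□□■
□□□■■□
□□□□□□
□□□□□□
□□□□□□
step 29: □□□□□□
□□□□■■
■□□□<■
■□■□■■
□□■□□■
□□□■■□
□□□□□□
□□□□□□
□□□□□□
step 30: □□□□□□
□□□□■■
■□□□□■
■□■□v■
□□■□□■
□□□■■□
□□□□□□
□□□□□□
□□□□□□
step 31: □□□□□□
□□□□■■
■□□□□■
■□■□□>
□□■□□■
□□□■■□
□□□□□□
□□□□□□
□□□□□□
step 32: □□□□□□
□□□□■■
■□□□□^
■□■□□□
□□■□□■
□□□■■□
□□□□□□
□□□□□□
□□□□□□
step 33: □□□□□□
□□□□■■
■□□□<□
■□■□□□
□□■□□■
□□□■■□
□□□□□□
□□□□□□
□□□□□□
step 34: □□□□□□
□□□□^■
■□□□■□
■□■□□□
□□■□□■
□□□■■□
□□□□□□
□□□□□□
□□□□□□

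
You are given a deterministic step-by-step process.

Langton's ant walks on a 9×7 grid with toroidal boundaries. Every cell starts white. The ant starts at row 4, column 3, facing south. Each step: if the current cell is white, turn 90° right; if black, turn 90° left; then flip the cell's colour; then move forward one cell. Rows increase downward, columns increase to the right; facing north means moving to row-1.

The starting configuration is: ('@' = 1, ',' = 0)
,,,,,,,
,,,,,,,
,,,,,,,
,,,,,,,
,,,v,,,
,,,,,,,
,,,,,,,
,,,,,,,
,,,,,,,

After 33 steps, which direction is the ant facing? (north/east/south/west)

gen 0: ,,,,,,,
,,,,,,,
,,,,,,,
,,,,,,,
,,,v,,,
,,,,,,,
,,,,,,,
,,,,,,,
,,,,,,,
gen 1: ,,,,,,,
,,,,,,,
,,,,,,,
,,,,,,,
,,<@,,,
,,,,,,,
,,,,,,,
,,,,,,,
,,,,,,,
gen 2: ,,,,,,,
,,,,,,,
,,,,,,,
,,^,,,,
,,@@,,,
,,,,,,,
,,,,,,,
,,,,,,,
,,,,,,,
gen 3: ,,,,,,,
,,,,,,,
,,,,,,,
,,@>,,,
,,@@,,,
,,,,,,,
,,,,,,,
,,,,,,,
,,,,,,,
gen 4: ,,,,,,,
,,,,,,,
,,,,,,,
,,@@,,,
,,@v,,,
,,,,,,,
,,,,,,,
,,,,,,,
,,,,,,,
gen 5: ,,,,,,,
,,,,,,,
,,,,,,,
,,@@,,,
,,@,>,,
,,,,,,,
,,,,,,,
,,,,,,,
,,,,,,,
gen 6: ,,,,,,,
,,,,,,,
,,,,,,,
,,@@,,,
,,@,@,,
,,,,v,,
,,,,,,,
,,,,,,,
,,,,,,,
gen 7: ,,,,,,,
,,,,,,,
,,,,,,,
,,@@,,,
,,@,@,,
,,,<@,,
,,,,,,,
,,,,,,,
,,,,,,,
gen 8: ,,,,,,,
,,,,,,,
,,,,,,,
,,@@,,,
,,@^@,,
,,,@@,,
,,,,,,,
,,,,,,,
,,,,,,,
gen 9: ,,,,,,,
,,,,,,,
,,,,,,,
,,@@,,,
,,@@>,,
,,,@@,,
,,,,,,,
,,,,,,,
,,,,,,,
gen 10: ,,,,,,,
,,,,,,,
,,,,,,,
,,@@^,,
,,@@,,,
,,,@@,,
,,,,,,,
,,,,,,,
,,,,,,,
gen 11: ,,,,,,,
,,,,,,,
,,,,,,,
,,@@@>,
,,@@,,,
,,,@@,,
,,,,,,,
,,,,,,,
,,,,,,,
gen 12: ,,,,,,,
,,,,,,,
,,,,,,,
,,@@@@,
,,@@,v,
,,,@@,,
,,,,,,,
,,,,,,,
,,,,,,,
gen 13: ,,,,,,,
,,,,,,,
,,,,,,,
,,@@@@,
,,@@<@,
,,,@@,,
,,,,,,,
,,,,,,,
,,,,,,,
gen 14: ,,,,,,,
,,,,,,,
,,,,,,,
,,@@^@,
,,@@@@,
,,,@@,,
,,,,,,,
,,,,,,,
,,,,,,,
gen 15: ,,,,,,,
,,,,,,,
,,,,,,,
,,@<,@,
,,@@@@,
,,,@@,,
,,,,,,,
,,,,,,,
,,,,,,,
gen 16: ,,,,,,,
,,,,,,,
,,,,,,,
,,@,,@,
,,@v@@,
,,,@@,,
,,,,,,,
,,,,,,,
,,,,,,,
gen 17: ,,,,,,,
,,,,,,,
,,,,,,,
,,@,,@,
,,@,>@,
,,,@@,,
,,,,,,,
,,,,,,,
,,,,,,,
gen 18: ,,,,,,,
,,,,,,,
,,,,,,,
,,@,^@,
,,@,,@,
,,,@@,,
,,,,,,,
,,,,,,,
,,,,,,,
gen 19: ,,,,,,,
,,,,,,,
,,,,,,,
,,@,@>,
,,@,,@,
,,,@@,,
,,,,,,,
,,,,,,,
,,,,,,,
gen 20: ,,,,,,,
,,,,,,,
,,,,,^,
,,@,@,,
,,@,,@,
,,,@@,,
,,,,,,,
,,,,,,,
,,,,,,,
gen 21: ,,,,,,,
,,,,,,,
,,,,,@>
,,@,@,,
,,@,,@,
,,,@@,,
,,,,,,,
,,,,,,,
,,,,,,,
gen 22: ,,,,,,,
,,,,,,,
,,,,,@@
,,@,@,v
,,@,,@,
,,,@@,,
,,,,,,,
,,,,,,,
,,,,,,,
gen 23: ,,,,,,,
,,,,,,,
,,,,,@@
,,@,@<@
,,@,,@,
,,,@@,,
,,,,,,,
,,,,,,,
,,,,,,,
gen 24: ,,,,,,,
,,,,,,,
,,,,,^@
,,@,@@@
,,@,,@,
,,,@@,,
,,,,,,,
,,,,,,,
,,,,,,,
gen 25: ,,,,,,,
,,,,,,,
,,,,<,@
,,@,@@@
,,@,,@,
,,,@@,,
,,,,,,,
,,,,,,,
,,,,,,,
gen 26: ,,,,,,,
,,,,^,,
,,,,@,@
,,@,@@@
,,@,,@,
,,,@@,,
,,,,,,,
,,,,,,,
,,,,,,,
gen 27: ,,,,,,,
,,,,@>,
,,,,@,@
,,@,@@@
,,@,,@,
,,,@@,,
,,,,,,,
,,,,,,,
,,,,,,,
gen 28: ,,,,,,,
,,,,@@,
,,,,@v@
,,@,@@@
,,@,,@,
,,,@@,,
,,,,,,,
,,,,,,,
,,,,,,,
gen 29: ,,,,,,,
,,,,@@,
,,,,<@@
,,@,@@@
,,@,,@,
,,,@@,,
,,,,,,,
,,,,,,,
,,,,,,,
gen 30: ,,,,,,,
,,,,@@,
,,,,,@@
,,@,v@@
,,@,,@,
,,,@@,,
,,,,,,,
,,,,,,,
,,,,,,,
gen 31: ,,,,,,,
,,,,@@,
,,,,,@@
,,@,,>@
,,@,,@,
,,,@@,,
,,,,,,,
,,,,,,,
,,,,,,,
gen 32: ,,,,,,,
,,,,@@,
,,,,,^@
,,@,,,@
,,@,,@,
,,,@@,,
,,,,,,,
,,,,,,,
,,,,,,,
gen 33: ,,,,,,,
,,,,@@,
,,,,<,@
,,@,,,@
,,@,,@,
,,,@@,,
,,,,,,,
,,,,,,,
,,,,,,,

west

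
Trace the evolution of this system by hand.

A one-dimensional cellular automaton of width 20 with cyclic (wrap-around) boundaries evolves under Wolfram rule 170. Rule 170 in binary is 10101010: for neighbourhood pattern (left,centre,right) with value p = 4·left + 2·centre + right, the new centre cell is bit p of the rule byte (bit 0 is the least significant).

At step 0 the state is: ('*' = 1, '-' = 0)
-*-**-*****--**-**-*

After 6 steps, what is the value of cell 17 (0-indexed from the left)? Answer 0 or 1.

1

[0] -*-**-*****--**-**-*
[1] *-**-*****--**-**-*-
[2] -**-*****--**-**-*-*
[3] **-*****--**-**-*-*-
[4] *-*****--**-**-*-*-*
[5] -*****--**-**-*-*-**
[6] *****--**-**-*-*-**-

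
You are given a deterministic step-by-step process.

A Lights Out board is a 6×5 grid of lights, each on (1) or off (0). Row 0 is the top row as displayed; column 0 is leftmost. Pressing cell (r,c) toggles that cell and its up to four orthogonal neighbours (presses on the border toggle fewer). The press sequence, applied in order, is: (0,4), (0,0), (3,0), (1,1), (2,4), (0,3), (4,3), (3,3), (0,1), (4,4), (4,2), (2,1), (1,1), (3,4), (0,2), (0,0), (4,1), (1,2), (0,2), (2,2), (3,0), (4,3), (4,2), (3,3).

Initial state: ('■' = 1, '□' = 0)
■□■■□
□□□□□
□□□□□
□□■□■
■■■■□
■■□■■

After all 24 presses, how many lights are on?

8

k=0  ■□■■□
□□□□□
□□□□□
□□■□■
■■■■□
■■□■■
k=1  ■□■□■
□□□□■
□□□□□
□□■□■
■■■■□
■■□■■
k=2  □■■□■
■□□□■
□□□□□
□□■□■
■■■■□
■■□■■
k=3  □■■□■
■□□□■
■□□□□
■■■□■
□■■■□
■■□■■
k=4  □□■□■
□■■□■
■■□□□
■■■□■
□■■■□
■■□■■
k=5  □□■□■
□■■□□
■■□■■
■■■□□
□■■■□
■■□■■
k=6  □□□■□
□■■■□
■■□■■
■■■□□
□■■■□
■■□■■
k=7  □□□■□
□■■■□
■■□■■
■■■■□
□■□□■
■■□□■
k=8  □□□■□
□■■■□
■■□□■
■■□□■
□■□■■
■■□□■
k=9  ■■■■□
□□■■□
■■□□■
■■□□■
□■□■■
■■□□■
k=10  ■■■■□
□□■■□
■■□□■
■■□□□
□■□□□
■■□□□
k=11  ■■■■□
□□■■□
■■□□■
■■■□□
□□■■□
■■■□□
k=12  ■■■■□
□■■■□
□□■□■
■□■□□
□□■■□
■■■□□
k=13  ■□■■□
■□□■□
□■■□■
■□■□□
□□■■□
■■■□□
k=14  ■□■■□
■□□■□
□■■□□
■□■■■
□□■■■
■■■□□
k=15  ■■□□□
■□■■□
□■■□□
■□■■■
□□■■■
■■■□□
k=16  □□□□□
□□■■□
□■■□□
■□■■■
□□■■■
■■■□□
k=17  □□□□□
□□■■□
□■■□□
■■■■■
■■□■■
■□■□□
k=18  □□■□□
□■□□□
□■□□□
■■■■■
■■□■■
■□■□□
k=19  □■□■□
□■■□□
□■□□□
■■■■■
■■□■■
■□■□□
k=20  □■□■□
□■□□□
□□■■□
■■□■■
■■□■■
■□■□□
k=21  □■□■□
□■□□□
■□■■□
□□□■■
□■□■■
■□■□□
k=22  □■□■□
□■□□□
■□■■□
□□□□■
□■■□□
■□■■□
k=23  □■□■□
□■□□□
■□■■□
□□■□■
□□□■□
■□□■□
k=24  □■□■□
□■□□□
■□■□□
□□□■□
□□□□□
■□□■□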